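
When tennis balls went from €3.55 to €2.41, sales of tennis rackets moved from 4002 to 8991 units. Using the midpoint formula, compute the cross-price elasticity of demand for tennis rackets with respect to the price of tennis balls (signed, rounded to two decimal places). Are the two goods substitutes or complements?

%ΔQ_{tennis rackets} = (8991 − 4002)/avg = 4989/6496.5 = 0.767951…
%ΔP_{tennis balls} = (2.41 − 3.55)/avg = -1.14/2.98 = -0.382550…
E_cross = (4989/6496.5) / (-1.14/2.98) = -2.0074…
E_cross < 0 ⇒ the goods are complements.

-2.01; complements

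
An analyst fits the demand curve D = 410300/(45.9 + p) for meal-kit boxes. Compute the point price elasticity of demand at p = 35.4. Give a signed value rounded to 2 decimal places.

dD/dp = −410300/(45.9 + p)² = -62.0755. At p = 35.4, D = 5046.74.
Ed = (dD/dp)·(p/D) = (-62.0755) × (35.4/5046.74) = -0.4354…

-0.44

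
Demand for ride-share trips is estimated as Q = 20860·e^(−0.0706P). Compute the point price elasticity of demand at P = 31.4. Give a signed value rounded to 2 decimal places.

-2.22

dQ/dP = −0.0706·Q = -160.457. At P = 31.4, Q = 2272.76.
Ed = (dQ/dP)·(P/Q) = (-160.457) × (31.4/2272.76) = -2.2168…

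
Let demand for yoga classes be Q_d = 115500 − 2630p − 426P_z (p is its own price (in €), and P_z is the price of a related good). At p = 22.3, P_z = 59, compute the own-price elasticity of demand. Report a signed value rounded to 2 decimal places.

-1.85

At the given values, Q_d = 115500 − 2630(22.3) − 426(59) = 31717.
∂Q_d/∂p = −2630.
E = (-2630) × (22.3/31717) = -1.8491…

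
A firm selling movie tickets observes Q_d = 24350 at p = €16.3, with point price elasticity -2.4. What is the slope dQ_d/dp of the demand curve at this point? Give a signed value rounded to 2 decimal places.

Ed = (dQ_d/dp)·(p/Q_d) ⇒ dQ_d/dp = Ed·Q_d/p = (-2.4)·24350/16.3 = -3585.2760…

-3585.28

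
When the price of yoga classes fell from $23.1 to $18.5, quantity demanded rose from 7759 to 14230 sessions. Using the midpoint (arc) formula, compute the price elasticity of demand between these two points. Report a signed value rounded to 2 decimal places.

%ΔQ = (14230 − 7759) / [(7759 + 14230)/2] = 6471/10994.5 = 0.588567…
%ΔP = (18.5 − 23.1) / [(23.1 + 18.5)/2] = -4.6/20.8 = -0.221153…
Arc Ed = %ΔQ / %ΔP = (6471/10994.5) / (-4.6/20.8) = -2.6613…

-2.66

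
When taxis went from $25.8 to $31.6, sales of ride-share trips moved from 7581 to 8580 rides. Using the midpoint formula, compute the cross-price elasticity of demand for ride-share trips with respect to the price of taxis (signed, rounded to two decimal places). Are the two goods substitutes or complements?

0.61; substitutes

%ΔQ_{ride-share trips} = (8580 − 7581)/avg = 999/8080.5 = 0.123630…
%ΔP_{taxis} = (31.6 − 25.8)/avg = 5.8/28.7 = 0.202090…
E_cross = (999/8080.5) / (5.8/28.7) = 0.6117…
E_cross > 0 ⇒ the goods are substitutes.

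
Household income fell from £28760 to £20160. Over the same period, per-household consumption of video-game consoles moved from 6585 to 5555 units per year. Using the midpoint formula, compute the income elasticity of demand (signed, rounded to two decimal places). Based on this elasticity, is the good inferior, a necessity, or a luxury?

%ΔQ = (5555 − 6585)/[( 6585 + 5555)/2] = -1030/6070 = -0.169686…
%ΔIncome = (20160 − 28760)/[( 28760 + 20160)/2] = -8600/24460 = -0.351594…
E_income = (-1030/6070) / (-8600/24460) = 0.4826…
0 < E_income < 1 ⇒ normal good, necessity.

0.48; necessity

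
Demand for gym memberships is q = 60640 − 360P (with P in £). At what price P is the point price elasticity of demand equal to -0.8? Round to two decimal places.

74.86

Ed = −360P/(60640 − 360P). Set this equal to -0.8:
360P = 0.8·(60640 − 360P) ⇒ 360P(1 + 0.8) = 0.8·60640
P = 0.8·60640 / (360·1.8) = 74.8641…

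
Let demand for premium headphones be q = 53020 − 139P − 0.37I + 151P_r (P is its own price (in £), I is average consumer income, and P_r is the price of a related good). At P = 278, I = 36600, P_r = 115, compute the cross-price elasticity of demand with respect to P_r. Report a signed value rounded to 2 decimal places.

At the given values, q = 53020 − 139(278) − 0.37(36600) + 151(115) = 18201.
∂q/∂P_r = 151.
E = (151) × (115/18201) = 0.9540…

0.95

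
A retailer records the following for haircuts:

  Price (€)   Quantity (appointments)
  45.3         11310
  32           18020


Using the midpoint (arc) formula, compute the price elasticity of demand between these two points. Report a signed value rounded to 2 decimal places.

%ΔQ = (18020 − 11310) / [(11310 + 18020)/2] = 6710/14665 = 0.457551…
%ΔP = (32 − 45.3) / [(45.3 + 32)/2] = -13.3/38.65 = -0.344113…
Arc Ed = %ΔQ / %ΔP = (6710/14665) / (-13.3/38.65) = -1.3296…

-1.33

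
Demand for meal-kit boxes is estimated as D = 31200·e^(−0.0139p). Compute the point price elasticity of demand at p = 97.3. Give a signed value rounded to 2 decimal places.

-1.35

dD/dp = −0.0139·D = -112.15. At p = 97.3, D = 8068.34.
Ed = (dD/dp)·(p/D) = (-112.15) × (97.3/8068.34) = -1.3524…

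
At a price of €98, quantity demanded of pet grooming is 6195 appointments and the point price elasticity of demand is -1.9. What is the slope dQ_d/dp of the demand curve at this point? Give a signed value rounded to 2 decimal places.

-120.11

Ed = (dQ_d/dp)·(p/Q_d) ⇒ dQ_d/dp = Ed·Q_d/p = (-1.9)·6195/98 = -120.1071…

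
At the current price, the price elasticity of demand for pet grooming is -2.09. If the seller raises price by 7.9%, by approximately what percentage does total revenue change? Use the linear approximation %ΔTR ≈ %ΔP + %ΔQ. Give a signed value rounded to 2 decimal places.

%ΔQ ≈ Ed × %ΔP = (-2.09) × (+7.9%) = -16.5110%
%ΔTR ≈ %ΔP + %ΔQ = (+7.9%) + (-16.5110%) = -8.6110%

-8.61%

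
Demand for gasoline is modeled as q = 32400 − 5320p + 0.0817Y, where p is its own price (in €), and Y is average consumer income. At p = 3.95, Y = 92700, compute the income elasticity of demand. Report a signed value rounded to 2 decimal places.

At the given values, q = 32400 − 5320(3.95) + 0.0817(92700) = 18959.59.
∂q/∂Y = 0.0817.
E = (0.0817) × (92700/18959.59) = 0.3994…

0.40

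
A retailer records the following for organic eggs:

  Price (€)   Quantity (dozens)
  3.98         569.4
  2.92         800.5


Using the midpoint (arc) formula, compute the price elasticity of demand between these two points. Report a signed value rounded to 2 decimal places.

-1.10

%ΔQ = (800.5 − 569.4) / [(569.4 + 800.5)/2] = 231.1/684.95 = 0.337396…
%ΔP = (2.92 − 3.98) / [(3.98 + 2.92)/2] = -1.06/3.45 = -0.307246…
Arc Ed = %ΔQ / %ΔP = (231.1/684.95) / (-1.06/3.45) = -1.0981…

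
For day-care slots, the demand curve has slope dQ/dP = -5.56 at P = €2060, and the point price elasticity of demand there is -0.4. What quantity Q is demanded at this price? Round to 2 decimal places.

Ed = (dQ/dP)·(P/Q) ⇒ Q = (dQ/dP)·P/Ed = (-5.56)·2060/(-0.4) = 28634

28634.00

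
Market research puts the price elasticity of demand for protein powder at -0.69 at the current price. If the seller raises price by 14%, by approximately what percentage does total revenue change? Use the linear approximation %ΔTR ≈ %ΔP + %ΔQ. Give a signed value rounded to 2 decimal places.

+4.34%

%ΔQ ≈ Ed × %ΔP = (-0.69) × (+14%) = -9.6600%
%ΔTR ≈ %ΔP + %ΔQ = (+14%) + (-9.6600%) = +4.3400%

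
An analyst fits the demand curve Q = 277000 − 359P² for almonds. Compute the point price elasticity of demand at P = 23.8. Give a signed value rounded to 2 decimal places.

-5.52

dQ/dP = −2·359·P = -17088.4. At P = 23.8, Q = 73648.04.
Ed = (dQ/dP)·(P/Q) = (-17088.4) × (23.8/73648.04) = -5.5222…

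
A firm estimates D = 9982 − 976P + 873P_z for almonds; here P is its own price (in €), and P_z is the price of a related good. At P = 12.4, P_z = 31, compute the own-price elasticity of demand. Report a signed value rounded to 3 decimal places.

-0.485

At the given values, D = 9982 − 976(12.4) + 873(31) = 24942.6.
∂D/∂P = −976.
E = (-976) × (12.4/24942.6) = -0.48521…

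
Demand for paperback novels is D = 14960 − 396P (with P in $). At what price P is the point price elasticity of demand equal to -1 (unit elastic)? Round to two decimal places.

18.89

Ed = −396P/(14960 − 396P). Set this equal to -1:
396P = 1·(14960 − 396P) ⇒ 396P(1 + 1) = 1·14960
P = 1·14960 / (396·2) = 18.8888…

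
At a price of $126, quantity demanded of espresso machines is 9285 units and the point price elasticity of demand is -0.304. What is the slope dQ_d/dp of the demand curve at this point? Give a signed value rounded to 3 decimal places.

Ed = (dQ_d/dp)·(p/Q_d) ⇒ dQ_d/dp = Ed·Q_d/p = (-0.304)·9285/126 = -22.40190…

-22.402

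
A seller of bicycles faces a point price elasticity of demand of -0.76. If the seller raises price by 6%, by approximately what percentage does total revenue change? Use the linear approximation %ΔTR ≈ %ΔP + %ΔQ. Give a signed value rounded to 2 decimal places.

+1.44%

%ΔQ ≈ Ed × %ΔP = (-0.76) × (+6%) = -4.5600%
%ΔTR ≈ %ΔP + %ΔQ = (+6%) + (-4.5600%) = +1.4400%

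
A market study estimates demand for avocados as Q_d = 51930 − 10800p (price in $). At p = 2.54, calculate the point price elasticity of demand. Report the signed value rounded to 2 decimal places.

dQ_d/dp = −10800. At p = 2.54, Q_d = 51930 − 10800(2.54) = 24498.
Ed = (dQ_d/dp)·(p/Q_d) = −10800 × (2.54/24498) = -1.1197…

-1.12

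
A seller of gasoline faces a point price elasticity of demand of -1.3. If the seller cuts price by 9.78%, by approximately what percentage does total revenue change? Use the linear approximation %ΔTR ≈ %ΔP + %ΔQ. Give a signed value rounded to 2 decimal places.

%ΔQ ≈ Ed × %ΔP = (-1.3) × (-9.78%) = +12.7140%
%ΔTR ≈ %ΔP + %ΔQ = (-9.78%) + (+12.7140%) = +2.9340%

+2.93%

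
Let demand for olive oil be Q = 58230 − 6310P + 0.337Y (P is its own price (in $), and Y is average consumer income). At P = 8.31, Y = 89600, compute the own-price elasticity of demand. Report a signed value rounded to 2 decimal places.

At the given values, Q = 58230 − 6310(8.31) + 0.337(89600) = 35989.1.
∂Q/∂P = −6310.
E = (-6310) × (8.31/35989.1) = -1.4569…

-1.46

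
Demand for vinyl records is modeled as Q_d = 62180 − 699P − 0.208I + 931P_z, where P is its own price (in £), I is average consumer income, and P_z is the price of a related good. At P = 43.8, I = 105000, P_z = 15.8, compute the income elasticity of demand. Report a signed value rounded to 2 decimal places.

At the given values, Q_d = 62180 − 699(43.8) − 0.208(105000) + 931(15.8) = 24433.6.
∂Q_d/∂I = -0.208.
E = (-0.208) × (105000/24433.6) = -0.8938…

-0.89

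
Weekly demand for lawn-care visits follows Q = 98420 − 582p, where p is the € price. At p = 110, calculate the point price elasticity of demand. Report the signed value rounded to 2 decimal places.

-1.86

dQ/dp = −582. At p = 110, Q = 98420 − 582(110) = 34400.
Ed = (dQ/dp)·(p/Q) = −582 × (110/34400) = -1.8610…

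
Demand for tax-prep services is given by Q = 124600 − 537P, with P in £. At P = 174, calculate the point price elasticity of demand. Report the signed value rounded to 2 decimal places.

-3.00

dQ/dP = −537. At P = 174, Q = 124600 − 537(174) = 31162.
Ed = (dQ/dP)·(P/Q) = −537 × (174/31162) = -2.9984…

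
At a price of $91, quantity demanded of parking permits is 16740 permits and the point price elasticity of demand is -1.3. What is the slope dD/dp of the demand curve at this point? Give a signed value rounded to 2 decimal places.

Ed = (dD/dp)·(p/D) ⇒ dD/dp = Ed·D/p = (-1.3)·16740/91 = -239.1428…

-239.14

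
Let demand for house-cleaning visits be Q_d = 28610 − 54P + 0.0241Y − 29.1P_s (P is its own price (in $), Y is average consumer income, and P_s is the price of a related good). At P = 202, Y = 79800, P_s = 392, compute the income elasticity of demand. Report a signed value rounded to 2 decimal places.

At the given values, Q_d = 28610 − 54(202) + 0.0241(79800) − 29.1(392) = 8217.98.
∂Q_d/∂Y = 0.0241.
E = (0.0241) × (79800/8217.98) = 0.2340…

0.23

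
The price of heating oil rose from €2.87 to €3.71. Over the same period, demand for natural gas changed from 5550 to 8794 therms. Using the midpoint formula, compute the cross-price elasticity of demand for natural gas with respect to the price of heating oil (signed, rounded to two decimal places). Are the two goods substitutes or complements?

%ΔQ_{natural gas} = (8794 − 5550)/avg = 3244/7172 = 0.452314…
%ΔP_{heating oil} = (3.71 − 2.87)/avg = 0.84/3.29 = 0.255319…
E_cross = (3244/7172) / (0.84/3.29) = 1.7715…
E_cross > 0 ⇒ the goods are substitutes.

1.77; substitutes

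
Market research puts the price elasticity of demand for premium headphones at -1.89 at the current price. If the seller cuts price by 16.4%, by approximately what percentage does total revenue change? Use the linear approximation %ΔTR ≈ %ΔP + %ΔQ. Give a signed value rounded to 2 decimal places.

%ΔQ ≈ Ed × %ΔP = (-1.89) × (-16.4%) = +30.9960%
%ΔTR ≈ %ΔP + %ΔQ = (-16.4%) + (+30.9960%) = +14.5960%

+14.60%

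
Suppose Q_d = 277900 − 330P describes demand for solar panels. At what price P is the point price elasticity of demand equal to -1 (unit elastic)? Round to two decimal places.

421.06

Ed = −330P/(277900 − 330P). Set this equal to -1:
330P = 1·(277900 − 330P) ⇒ 330P(1 + 1) = 1·277900
P = 1·277900 / (330·2) = 421.0606…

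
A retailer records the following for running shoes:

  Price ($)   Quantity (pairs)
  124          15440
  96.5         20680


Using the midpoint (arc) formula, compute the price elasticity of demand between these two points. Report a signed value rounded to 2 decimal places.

-1.16

%ΔQ = (20680 − 15440) / [(15440 + 20680)/2] = 5240/18060 = 0.290143…
%ΔP = (96.5 − 124) / [(124 + 96.5)/2] = -27.5/110.25 = -0.249433…
Arc Ed = %ΔQ / %ΔP = (5240/18060) / (-27.5/110.25) = -1.1632…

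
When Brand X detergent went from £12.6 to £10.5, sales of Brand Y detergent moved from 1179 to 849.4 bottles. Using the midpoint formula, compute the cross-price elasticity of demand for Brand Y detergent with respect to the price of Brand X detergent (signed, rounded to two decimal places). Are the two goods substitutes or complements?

1.79; substitutes

%ΔQ_{Brand Y detergent} = (849.4 − 1179)/avg = -329.6/1014.2 = -0.324985…
%ΔP_{Brand X detergent} = (10.5 − 12.6)/avg = -2.1/11.55 = -0.181818…
E_cross = (-329.6/1014.2) / (-2.1/11.55) = 1.7874…
E_cross > 0 ⇒ the goods are substitutes.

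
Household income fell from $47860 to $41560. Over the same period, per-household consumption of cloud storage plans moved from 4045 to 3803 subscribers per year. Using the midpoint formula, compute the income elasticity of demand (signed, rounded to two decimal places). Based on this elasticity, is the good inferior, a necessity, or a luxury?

0.44; necessity

%ΔQ = (3803 − 4045)/[( 4045 + 3803)/2] = -242/3924 = -0.061671…
%ΔIncome = (41560 − 47860)/[( 47860 + 41560)/2] = -6300/44710 = -0.140908…
E_income = (-242/3924) / (-6300/44710) = 0.4376…
0 < E_income < 1 ⇒ normal good, necessity.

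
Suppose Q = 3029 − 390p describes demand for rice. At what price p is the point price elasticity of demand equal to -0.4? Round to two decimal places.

2.22

Ed = −390p/(3029 − 390p). Set this equal to -0.4:
390p = 0.4·(3029 − 390p) ⇒ 390p(1 + 0.4) = 0.4·3029
p = 0.4·3029 / (390·1.4) = 2.2190…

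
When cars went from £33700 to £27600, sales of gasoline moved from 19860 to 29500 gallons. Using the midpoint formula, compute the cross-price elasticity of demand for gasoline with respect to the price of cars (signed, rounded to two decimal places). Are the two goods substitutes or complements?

%ΔQ_{gasoline} = (29500 − 19860)/avg = 9640/24680 = 0.390599…
%ΔP_{cars} = (27600 − 33700)/avg = -6100/30650 = -0.199021…
E_cross = (9640/24680) / (-6100/30650) = -1.9626…
E_cross < 0 ⇒ the goods are complements.

-1.96; complements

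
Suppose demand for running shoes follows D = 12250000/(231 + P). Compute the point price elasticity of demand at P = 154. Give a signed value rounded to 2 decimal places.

dD/dP = −12250000/(231 + P)² = -82.6446. At P = 154, D = 31818.2.
Ed = (dD/dP)·(P/D) = (-82.6446) × (154/31818.2) = -0.4

-0.40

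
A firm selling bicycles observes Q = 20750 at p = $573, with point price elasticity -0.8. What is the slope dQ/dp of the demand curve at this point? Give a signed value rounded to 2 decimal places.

Ed = (dQ/dp)·(p/Q) ⇒ dQ/dp = Ed·Q/p = (-0.8)·20750/573 = -28.9703…

-28.97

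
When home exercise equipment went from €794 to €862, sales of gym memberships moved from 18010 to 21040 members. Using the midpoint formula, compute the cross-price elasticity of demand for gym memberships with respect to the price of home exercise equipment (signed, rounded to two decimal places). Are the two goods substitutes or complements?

%ΔQ_{gym memberships} = (21040 − 18010)/avg = 3030/19525 = 0.155185…
%ΔP_{home exercise equipment} = (862 − 794)/avg = 68/828 = 0.082125…
E_cross = (3030/19525) / (68/828) = 1.8896…
E_cross > 0 ⇒ the goods are substitutes.

1.89; substitutes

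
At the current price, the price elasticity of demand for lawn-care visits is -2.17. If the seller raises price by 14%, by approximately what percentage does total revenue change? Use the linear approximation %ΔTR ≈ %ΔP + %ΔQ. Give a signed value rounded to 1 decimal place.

-16.4%

%ΔQ ≈ Ed × %ΔP = (-2.17) × (+14%) = -30.3800%
%ΔTR ≈ %ΔP + %ΔQ = (+14%) + (-30.3800%) = -16.3800%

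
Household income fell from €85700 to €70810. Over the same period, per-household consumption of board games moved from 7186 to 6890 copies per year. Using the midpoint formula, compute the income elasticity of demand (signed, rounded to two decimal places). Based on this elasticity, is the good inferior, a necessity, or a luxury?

%ΔQ = (6890 − 7186)/[( 7186 + 6890)/2] = -296/7038 = -0.042057…
%ΔIncome = (70810 − 85700)/[( 85700 + 70810)/2] = -14890/78255 = -0.190275…
E_income = (-296/7038) / (-14890/78255) = 0.2210…
0 < E_income < 1 ⇒ normal good, necessity.

0.22; necessity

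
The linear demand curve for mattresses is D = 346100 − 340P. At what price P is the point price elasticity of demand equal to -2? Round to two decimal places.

678.63

Ed = −340P/(346100 − 340P). Set this equal to -2:
340P = 2·(346100 − 340P) ⇒ 340P(1 + 2) = 2·346100
P = 2·346100 / (340·3) = 678.6274…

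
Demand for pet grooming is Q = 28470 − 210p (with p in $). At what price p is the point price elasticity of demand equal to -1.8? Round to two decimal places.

87.15

Ed = −210p/(28470 − 210p). Set this equal to -1.8:
210p = 1.8·(28470 − 210p) ⇒ 210p(1 + 1.8) = 1.8·28470
p = 1.8·28470 / (210·2.8) = 87.1530…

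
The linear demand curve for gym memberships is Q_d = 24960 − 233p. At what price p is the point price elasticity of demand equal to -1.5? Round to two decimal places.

Ed = −233p/(24960 − 233p). Set this equal to -1.5:
233p = 1.5·(24960 − 233p) ⇒ 233p(1 + 1.5) = 1.5·24960
p = 1.5·24960 / (233·2.5) = 64.2746…

64.27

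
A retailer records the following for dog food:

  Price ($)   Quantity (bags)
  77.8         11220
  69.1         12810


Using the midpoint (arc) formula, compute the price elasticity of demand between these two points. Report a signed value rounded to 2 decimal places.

%ΔQ = (12810 − 11220) / [(11220 + 12810)/2] = 1590/12015 = 0.132334…
%ΔP = (69.1 − 77.8) / [(77.8 + 69.1)/2] = -8.7/73.45 = -0.118447…
Arc Ed = %ΔQ / %ΔP = (1590/12015) / (-8.7/73.45) = -1.1172…

-1.12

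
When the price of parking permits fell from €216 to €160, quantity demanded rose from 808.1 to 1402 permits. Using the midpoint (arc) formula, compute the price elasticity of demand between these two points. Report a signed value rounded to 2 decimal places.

-1.80

%ΔQ = (1402 − 808.1) / [(808.1 + 1402)/2] = 593.9/1105.05 = 0.537441…
%ΔP = (160 − 216) / [(216 + 160)/2] = -56/188 = -0.297872…
Arc Ed = %ΔQ / %ΔP = (593.9/1105.05) / (-56/188) = -1.8042…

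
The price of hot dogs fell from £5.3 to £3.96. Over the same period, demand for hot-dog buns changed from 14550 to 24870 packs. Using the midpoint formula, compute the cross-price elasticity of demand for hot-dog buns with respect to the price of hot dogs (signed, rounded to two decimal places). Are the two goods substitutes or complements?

%ΔQ_{hot-dog buns} = (24870 − 14550)/avg = 10320/19710 = 0.523592…
%ΔP_{hot dogs} = (3.96 − 5.3)/avg = -1.34/4.63 = -0.289416…
E_cross = (10320/19710) / (-1.34/4.63) = -1.8091…
E_cross < 0 ⇒ the goods are complements.

-1.81; complements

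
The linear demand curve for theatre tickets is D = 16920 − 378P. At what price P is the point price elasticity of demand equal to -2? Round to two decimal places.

29.84

Ed = −378P/(16920 − 378P). Set this equal to -2:
378P = 2·(16920 − 378P) ⇒ 378P(1 + 2) = 2·16920
P = 2·16920 / (378·3) = 29.8412…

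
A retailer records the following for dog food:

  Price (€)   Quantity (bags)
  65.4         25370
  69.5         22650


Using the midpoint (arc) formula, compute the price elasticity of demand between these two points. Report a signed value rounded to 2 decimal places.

%ΔQ = (22650 − 25370) / [(25370 + 22650)/2] = -2720/24010 = -0.113286…
%ΔP = (69.5 − 65.4) / [(65.4 + 69.5)/2] = 4.1/67.45 = 0.060785…
Arc Ed = %ΔQ / %ΔP = (-2720/24010) / (4.1/67.45) = -1.8636…

-1.86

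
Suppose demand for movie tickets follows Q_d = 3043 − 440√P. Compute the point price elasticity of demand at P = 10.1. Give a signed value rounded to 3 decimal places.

dQ_d/dP = −440/(2√P) = -69.2248. At P = 10.1, Q_d = 1644.66.
Ed = (dQ_d/dP)·(P/Q_d) = (-69.2248) × (10.1/1644.66) = -0.42511…

-0.425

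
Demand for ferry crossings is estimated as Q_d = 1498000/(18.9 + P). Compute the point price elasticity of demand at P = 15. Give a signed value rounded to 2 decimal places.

dQ_d/dP = −1498000/(18.9 + P)² = -1303.5. At P = 15, Q_d = 44188.8.
Ed = (dQ_d/dP)·(P/Q_d) = (-1303.5) × (15/44188.8) = -0.4424…

-0.44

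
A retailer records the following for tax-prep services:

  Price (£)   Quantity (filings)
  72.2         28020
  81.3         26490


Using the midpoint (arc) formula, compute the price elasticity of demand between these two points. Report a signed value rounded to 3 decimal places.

%ΔQ = (26490 − 28020) / [(28020 + 26490)/2] = -1530/27255 = -0.056136…
%ΔP = (81.3 − 72.2) / [(72.2 + 81.3)/2] = 9.1/76.75 = 0.118566…
Arc Ed = %ΔQ / %ΔP = (-1530/27255) / (9.1/76.75) = -0.47345…

-0.473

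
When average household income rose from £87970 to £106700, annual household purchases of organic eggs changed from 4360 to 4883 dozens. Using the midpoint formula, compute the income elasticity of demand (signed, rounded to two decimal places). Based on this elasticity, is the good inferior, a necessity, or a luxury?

%ΔQ = (4883 − 4360)/[( 4360 + 4883)/2] = 523/4621.5 = 0.113166…
%ΔIncome = (106700 − 87970)/[( 87970 + 106700)/2] = 18730/97335 = 0.192428…
E_income = (523/4621.5) / (18730/97335) = 0.5880…
0 < E_income < 1 ⇒ normal good, necessity.

0.59; necessity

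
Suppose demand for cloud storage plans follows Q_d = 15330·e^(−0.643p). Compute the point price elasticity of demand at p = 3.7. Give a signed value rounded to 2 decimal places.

-2.38

dQ_d/dp = −0.643·Q_d = -913.11. At p = 3.7, Q_d = 1420.08.
Ed = (dQ_d/dp)·(p/Q_d) = (-913.11) × (3.7/1420.08) = -2.3791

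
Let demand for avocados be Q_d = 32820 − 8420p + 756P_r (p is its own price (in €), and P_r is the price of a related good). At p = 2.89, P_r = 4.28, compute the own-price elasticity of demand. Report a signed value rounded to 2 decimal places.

-2.08

At the given values, Q_d = 32820 − 8420(2.89) + 756(4.28) = 11721.88.
∂Q_d/∂p = −8420.
E = (-8420) × (2.89/11721.88) = -2.0759…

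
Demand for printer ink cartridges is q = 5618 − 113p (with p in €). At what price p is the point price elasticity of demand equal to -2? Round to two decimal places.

Ed = −113p/(5618 − 113p). Set this equal to -2:
113p = 2·(5618 − 113p) ⇒ 113p(1 + 2) = 2·5618
p = 2·5618 / (113·3) = 33.1445…

33.14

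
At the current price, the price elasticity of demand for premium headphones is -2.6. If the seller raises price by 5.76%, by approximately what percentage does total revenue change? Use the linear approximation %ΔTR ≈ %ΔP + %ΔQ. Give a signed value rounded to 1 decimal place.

-9.2%

%ΔQ ≈ Ed × %ΔP = (-2.6) × (+5.76%) = -14.9760%
%ΔTR ≈ %ΔP + %ΔQ = (+5.76%) + (-14.9760%) = -9.2160%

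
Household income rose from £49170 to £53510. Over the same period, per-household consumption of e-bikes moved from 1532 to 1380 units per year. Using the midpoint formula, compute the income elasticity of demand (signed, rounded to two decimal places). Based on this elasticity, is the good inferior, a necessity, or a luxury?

%ΔQ = (1380 − 1532)/[( 1532 + 1380)/2] = -152/1456 = -0.104395…
%ΔIncome = (53510 − 49170)/[( 49170 + 53510)/2] = 4340/51340 = 0.084534…
E_income = (-152/1456) / (4340/51340) = -1.2349…
E_income < 0 ⇒ inferior good.

-1.23; inferior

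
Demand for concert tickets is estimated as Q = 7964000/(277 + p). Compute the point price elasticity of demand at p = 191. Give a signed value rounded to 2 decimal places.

dQ/dp = −7964000/(277 + p)² = -36.3613. At p = 191, Q = 17017.1.
Ed = (dQ/dp)·(p/Q) = (-36.3613) × (191/17017.1) = -0.4081…

-0.41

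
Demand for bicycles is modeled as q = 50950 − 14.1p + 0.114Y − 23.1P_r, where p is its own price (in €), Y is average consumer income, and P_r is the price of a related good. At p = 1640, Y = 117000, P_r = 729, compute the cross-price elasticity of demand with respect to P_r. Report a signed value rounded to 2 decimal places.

At the given values, q = 50950 − 14.1(1640) + 0.114(117000) − 23.1(729) = 24324.1.
∂q/∂P_r = -23.1.
E = (-23.1) × (729/24324.1) = -0.6923…

-0.69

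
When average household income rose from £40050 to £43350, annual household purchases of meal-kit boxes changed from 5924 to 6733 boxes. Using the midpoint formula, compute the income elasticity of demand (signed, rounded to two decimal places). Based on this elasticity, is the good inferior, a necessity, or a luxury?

1.62; luxury

%ΔQ = (6733 − 5924)/[( 5924 + 6733)/2] = 809/6328.5 = 0.127834…
%ΔIncome = (43350 − 40050)/[( 40050 + 43350)/2] = 3300/41700 = 0.079136…
E_income = (809/6328.5) / (3300/41700) = 1.6153…
E_income > 1 ⇒ normal good, luxury.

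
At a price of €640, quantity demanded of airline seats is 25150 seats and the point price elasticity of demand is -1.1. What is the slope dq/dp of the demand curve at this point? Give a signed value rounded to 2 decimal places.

-43.23

Ed = (dq/dp)·(p/q) ⇒ dq/dp = Ed·q/p = (-1.1)·25150/640 = -43.2265…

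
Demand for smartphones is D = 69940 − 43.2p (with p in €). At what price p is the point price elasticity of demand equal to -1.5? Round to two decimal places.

Ed = −43.2p/(69940 − 43.2p). Set this equal to -1.5:
43.2p = 1.5·(69940 − 43.2p) ⇒ 43.2p(1 + 1.5) = 1.5·69940
p = 1.5·69940 / (43.2·2.5) = 971.3888…

971.39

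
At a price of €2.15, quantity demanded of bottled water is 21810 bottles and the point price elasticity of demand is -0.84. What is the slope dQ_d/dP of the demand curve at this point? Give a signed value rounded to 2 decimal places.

Ed = (dQ_d/dP)·(P/Q_d) ⇒ dQ_d/dP = Ed·Q_d/P = (-0.84)·21810/2.15 = -8521.1162…

-8521.12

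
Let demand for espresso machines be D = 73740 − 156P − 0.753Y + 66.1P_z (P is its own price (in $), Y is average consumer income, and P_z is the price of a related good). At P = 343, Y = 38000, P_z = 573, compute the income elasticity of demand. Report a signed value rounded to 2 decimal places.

-0.97

At the given values, D = 73740 − 156(343) − 0.753(38000) + 66.1(573) = 29493.3.
∂D/∂Y = -0.753.
E = (-0.753) × (38000/29493.3) = -0.9701…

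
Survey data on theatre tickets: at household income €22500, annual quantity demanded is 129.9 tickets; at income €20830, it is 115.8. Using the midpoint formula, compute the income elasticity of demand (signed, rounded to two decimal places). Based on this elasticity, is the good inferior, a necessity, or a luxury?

1.49; luxury

%ΔQ = (115.8 − 129.9)/[( 129.9 + 115.8)/2] = -14.1/122.85 = -0.114774…
%ΔIncome = (20830 − 22500)/[( 22500 + 20830)/2] = -1670/21665 = -0.077082…
E_income = (-14.1/122.85) / (-1670/21665) = 1.4889…
E_income > 1 ⇒ normal good, luxury.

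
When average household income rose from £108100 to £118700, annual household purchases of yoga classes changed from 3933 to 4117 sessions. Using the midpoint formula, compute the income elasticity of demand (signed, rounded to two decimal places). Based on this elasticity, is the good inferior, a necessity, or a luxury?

0.49; necessity

%ΔQ = (4117 − 3933)/[( 3933 + 4117)/2] = 184/4025 = 0.045714…
%ΔIncome = (118700 − 108100)/[( 108100 + 118700)/2] = 10600/113400 = 0.093474…
E_income = (184/4025) / (10600/113400) = 0.4890…
0 < E_income < 1 ⇒ normal good, necessity.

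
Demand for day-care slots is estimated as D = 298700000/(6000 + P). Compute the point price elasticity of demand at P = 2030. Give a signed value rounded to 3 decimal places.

dD/dP = −298700000/(6000 + P)² = -4.63238. At P = 2030, D = 37198.
Ed = (dD/dP)·(P/D) = (-4.63238) × (2030/37198) = -0.25280…

-0.253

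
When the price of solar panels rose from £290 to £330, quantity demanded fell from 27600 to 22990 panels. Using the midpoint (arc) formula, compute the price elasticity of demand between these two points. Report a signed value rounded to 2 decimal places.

-1.41

%ΔQ = (22990 − 27600) / [(27600 + 22990)/2] = -4610/25295 = -0.182249…
%ΔP = (330 − 290) / [(290 + 330)/2] = 40/310 = 0.129032…
Arc Ed = %ΔQ / %ΔP = (-4610/25295) / (40/310) = -1.4124…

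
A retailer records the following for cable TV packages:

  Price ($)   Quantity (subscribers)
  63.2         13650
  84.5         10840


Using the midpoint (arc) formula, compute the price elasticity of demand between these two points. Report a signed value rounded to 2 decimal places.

-0.80

%ΔQ = (10840 − 13650) / [(13650 + 10840)/2] = -2810/12245 = -0.229481…
%ΔP = (84.5 − 63.2) / [(63.2 + 84.5)/2] = 21.3/73.85 = 0.288422…
Arc Ed = %ΔQ / %ΔP = (-2810/12245) / (21.3/73.85) = -0.7956…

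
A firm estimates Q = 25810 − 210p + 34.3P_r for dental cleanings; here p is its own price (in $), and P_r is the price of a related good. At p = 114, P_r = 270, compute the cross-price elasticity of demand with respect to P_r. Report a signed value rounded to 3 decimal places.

0.832

At the given values, Q = 25810 − 210(114) + 34.3(270) = 11131.
∂Q/∂P_r = 34.3.
E = (34.3) × (270/11131) = 0.83200…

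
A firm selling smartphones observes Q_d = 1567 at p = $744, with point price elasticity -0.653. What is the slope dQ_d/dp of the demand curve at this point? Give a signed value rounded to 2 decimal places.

-1.38

Ed = (dQ_d/dp)·(p/Q_d) ⇒ dQ_d/dp = Ed·Q_d/p = (-0.653)·1567/744 = -1.3753…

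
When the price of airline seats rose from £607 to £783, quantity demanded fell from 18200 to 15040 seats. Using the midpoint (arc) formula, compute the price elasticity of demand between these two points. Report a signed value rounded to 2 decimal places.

%ΔQ = (15040 − 18200) / [(18200 + 15040)/2] = -3160/16620 = -0.190132…
%ΔP = (783 − 607) / [(607 + 783)/2] = 176/695 = 0.253237…
Arc Ed = %ΔQ / %ΔP = (-3160/16620) / (176/695) = -0.7508…

-0.75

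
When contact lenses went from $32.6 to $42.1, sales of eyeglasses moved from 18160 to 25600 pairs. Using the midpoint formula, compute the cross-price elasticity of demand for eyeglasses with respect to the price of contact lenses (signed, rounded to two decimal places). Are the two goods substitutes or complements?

1.34; substitutes

%ΔQ_{eyeglasses} = (25600 − 18160)/avg = 7440/21880 = 0.340036…
%ΔP_{contact lenses} = (42.1 − 32.6)/avg = 9.5/37.35 = 0.254350…
E_cross = (7440/21880) / (9.5/37.35) = 1.3368…
E_cross > 0 ⇒ the goods are substitutes.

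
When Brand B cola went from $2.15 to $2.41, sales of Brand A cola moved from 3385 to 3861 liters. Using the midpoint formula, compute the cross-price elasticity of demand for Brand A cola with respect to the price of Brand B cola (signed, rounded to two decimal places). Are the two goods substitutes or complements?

%ΔQ_{Brand A cola} = (3861 − 3385)/avg = 476/3623 = 0.131382…
%ΔP_{Brand B cola} = (2.41 − 2.15)/avg = 0.26/2.28 = 0.114035…
E_cross = (476/3623) / (0.26/2.28) = 1.1521…
E_cross > 0 ⇒ the goods are substitutes.

1.15; substitutes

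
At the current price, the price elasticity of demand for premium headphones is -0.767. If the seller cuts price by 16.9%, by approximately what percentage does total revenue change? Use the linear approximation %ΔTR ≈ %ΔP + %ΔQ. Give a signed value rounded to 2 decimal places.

%ΔQ ≈ Ed × %ΔP = (-0.767) × (-16.9%) = +12.9623%
%ΔTR ≈ %ΔP + %ΔQ = (-16.9%) + (+12.9623%) = -3.9377%

-3.94%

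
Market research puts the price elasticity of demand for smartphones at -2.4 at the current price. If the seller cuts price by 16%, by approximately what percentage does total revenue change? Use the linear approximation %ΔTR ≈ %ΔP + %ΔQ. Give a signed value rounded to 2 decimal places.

+22.40%

%ΔQ ≈ Ed × %ΔP = (-2.4) × (-16%) = +38.4000%
%ΔTR ≈ %ΔP + %ΔQ = (-16%) + (+38.4000%) = +22.4000%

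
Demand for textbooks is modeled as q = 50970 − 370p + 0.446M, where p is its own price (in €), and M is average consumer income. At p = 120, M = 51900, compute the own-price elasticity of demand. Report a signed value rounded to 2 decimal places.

-1.49

At the given values, q = 50970 − 370(120) + 0.446(51900) = 29717.4.
∂q/∂p = −370.
E = (-370) × (120/29717.4) = -1.4940…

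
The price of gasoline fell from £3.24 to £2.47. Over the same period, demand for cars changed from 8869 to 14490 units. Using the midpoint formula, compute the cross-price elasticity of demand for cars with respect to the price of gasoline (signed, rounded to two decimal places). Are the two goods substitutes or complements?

-1.78; complements

%ΔQ_{cars} = (14490 − 8869)/avg = 5621/11679.5 = 0.481270…
%ΔP_{gasoline} = (2.47 − 3.24)/avg = -0.77/2.855 = -0.269702…
E_cross = (5621/11679.5) / (-0.77/2.855) = -1.7844…
E_cross < 0 ⇒ the goods are complements.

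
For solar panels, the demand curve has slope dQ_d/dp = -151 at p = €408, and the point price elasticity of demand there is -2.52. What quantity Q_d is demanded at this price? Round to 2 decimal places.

24447.62

Ed = (dQ_d/dp)·(p/Q_d) ⇒ Q_d = (dQ_d/dp)·p/Ed = (-151)·408/(-2.52) = 24447.6190…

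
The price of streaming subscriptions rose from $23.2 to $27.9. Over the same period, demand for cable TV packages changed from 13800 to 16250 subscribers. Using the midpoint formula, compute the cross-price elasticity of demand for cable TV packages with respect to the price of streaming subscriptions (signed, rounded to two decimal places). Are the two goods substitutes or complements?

0.89; substitutes

%ΔQ_{cable TV packages} = (16250 − 13800)/avg = 2450/15025 = 0.163061…
%ΔP_{streaming subscriptions} = (27.9 − 23.2)/avg = 4.7/25.55 = 0.183953…
E_cross = (2450/15025) / (4.7/25.55) = 0.8864…
E_cross > 0 ⇒ the goods are substitutes.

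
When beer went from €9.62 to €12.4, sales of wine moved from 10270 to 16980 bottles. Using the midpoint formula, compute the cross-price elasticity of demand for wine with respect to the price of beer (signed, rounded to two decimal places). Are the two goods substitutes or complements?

1.95; substitutes

%ΔQ_{wine} = (16980 − 10270)/avg = 6710/13625 = 0.492477…
%ΔP_{beer} = (12.4 − 9.62)/avg = 2.78/11.01 = 0.252497…
E_cross = (6710/13625) / (2.78/11.01) = 1.9504…
E_cross > 0 ⇒ the goods are substitutes.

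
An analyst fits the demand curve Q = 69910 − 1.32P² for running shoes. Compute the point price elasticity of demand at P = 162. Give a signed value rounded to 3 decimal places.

dQ/dP = −2·1.32·P = -427.68. At P = 162, Q = 35267.92.
Ed = (dQ/dP)·(P/Q) = (-427.68) × (162/35267.92) = -1.96450…

-1.965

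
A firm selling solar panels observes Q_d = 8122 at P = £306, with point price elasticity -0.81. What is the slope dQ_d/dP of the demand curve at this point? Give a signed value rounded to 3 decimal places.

Ed = (dQ_d/dP)·(P/Q_d) ⇒ dQ_d/dP = Ed·Q_d/P = (-0.81)·8122/306 = -21.49941…

-21.499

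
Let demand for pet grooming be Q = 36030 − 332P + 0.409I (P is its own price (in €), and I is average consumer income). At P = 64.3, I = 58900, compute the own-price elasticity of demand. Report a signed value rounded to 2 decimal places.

At the given values, Q = 36030 − 332(64.3) + 0.409(58900) = 38772.5.
∂Q/∂P = −332.
E = (-332) × (64.3/38772.5) = -0.5505…

-0.55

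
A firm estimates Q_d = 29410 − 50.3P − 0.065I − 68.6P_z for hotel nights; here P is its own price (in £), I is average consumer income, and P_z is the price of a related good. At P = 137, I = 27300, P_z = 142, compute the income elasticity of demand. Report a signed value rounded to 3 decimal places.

-0.161

At the given values, Q_d = 29410 − 50.3(137) − 0.065(27300) − 68.6(142) = 11003.2.
∂Q_d/∂I = -0.065.
E = (-0.065) × (27300/11003.2) = -0.16127…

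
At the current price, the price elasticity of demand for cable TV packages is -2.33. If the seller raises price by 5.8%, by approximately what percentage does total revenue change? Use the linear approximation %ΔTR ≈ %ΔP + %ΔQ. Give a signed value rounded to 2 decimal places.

%ΔQ ≈ Ed × %ΔP = (-2.33) × (+5.8%) = -13.5140%
%ΔTR ≈ %ΔP + %ΔQ = (+5.8%) + (-13.5140%) = -7.7140%

-7.71%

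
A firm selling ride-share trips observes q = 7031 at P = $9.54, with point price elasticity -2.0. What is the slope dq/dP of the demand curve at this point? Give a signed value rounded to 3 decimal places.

-1474.004

Ed = (dq/dP)·(P/q) ⇒ dq/dP = Ed·q/P = (-2.0)·7031/9.54 = -1474.00419…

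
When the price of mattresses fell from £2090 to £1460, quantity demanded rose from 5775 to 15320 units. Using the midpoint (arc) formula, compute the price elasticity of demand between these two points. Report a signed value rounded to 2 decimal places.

-2.55

%ΔQ = (15320 − 5775) / [(5775 + 15320)/2] = 9545/10547.5 = 0.904953…
%ΔP = (1460 − 2090) / [(2090 + 1460)/2] = -630/1775 = -0.354929…
Arc Ed = %ΔQ / %ΔP = (9545/10547.5) / (-630/1775) = -2.5496…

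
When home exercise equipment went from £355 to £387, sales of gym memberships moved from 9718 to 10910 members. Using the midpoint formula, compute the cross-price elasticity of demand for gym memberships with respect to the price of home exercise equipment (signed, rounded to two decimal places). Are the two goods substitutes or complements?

%ΔQ_{gym memberships} = (10910 − 9718)/avg = 1192/10314 = 0.115571…
%ΔP_{home exercise equipment} = (387 − 355)/avg = 32/371 = 0.086253…
E_cross = (1192/10314) / (32/371) = 1.3399…
E_cross > 0 ⇒ the goods are substitutes.

1.34; substitutes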